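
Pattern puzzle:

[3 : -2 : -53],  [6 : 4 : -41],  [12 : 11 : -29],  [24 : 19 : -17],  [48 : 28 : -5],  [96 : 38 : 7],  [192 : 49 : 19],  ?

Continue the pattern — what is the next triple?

First slot — ×2 each step: 3, 6, 12, 24, 48, 96, 192 → 384.
Second slot: differences are 6, 7, 8, … (increasing by 1 each time); -2, 4, 11, 19, 28, 38, 49 → 61.
Third slot — +12 each step: -53, -41, -29, -17, -5, 7, 19 → 31.
Combining the parts gives [384 : 61 : 31].

[384 : 61 : 31]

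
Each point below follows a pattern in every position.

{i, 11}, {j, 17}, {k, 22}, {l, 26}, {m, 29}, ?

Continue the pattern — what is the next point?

Letter: letters move forward 1 place in the alphabet, so i, j, k, l, m → n.
Second component: 11, 17, 22, 26, 29 → 31 (differences are 6, 5, 4, … (decreasing by 1 each time)).
Combining the parts gives {n, 31}.

{n, 31}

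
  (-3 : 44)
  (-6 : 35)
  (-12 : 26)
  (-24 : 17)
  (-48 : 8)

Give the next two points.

(-96 : -1), (-192 : -10)

For the first part, ×2 each step: -3, -6, -12, -24, -48 → -96 → -192.
Second part: 44, 35, 26, 17, 8 → -1 → -10 (−9 each step).
So the next two points are (-96 : -1) and (-192 : -10).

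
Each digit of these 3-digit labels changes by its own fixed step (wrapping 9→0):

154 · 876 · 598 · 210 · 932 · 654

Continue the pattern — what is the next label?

First digit: −3 each step, mod 10, so 1, 8, 5, 2, 9, 6 → 3.
For the second digit, +2 each step, mod 10: 5, 7, 9, 1, 3, 5 → 7.
Third digit: +2 each step, mod 10; 4, 6, 8, 0, 2, 4 → 6.
Combining the parts gives 376.

376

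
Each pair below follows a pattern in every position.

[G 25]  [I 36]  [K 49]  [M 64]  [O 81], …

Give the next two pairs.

[Q 100], [S 121]

Letter — letters move forward 2 places in the alphabet: G, I, K, M, O → Q → S.
Second coordinate: perfect squares: 5², 6², 7², …, so 25, 36, 49, 64, 81 → 100 → 121.
Putting the parts together: [Q 100] and then [S 121].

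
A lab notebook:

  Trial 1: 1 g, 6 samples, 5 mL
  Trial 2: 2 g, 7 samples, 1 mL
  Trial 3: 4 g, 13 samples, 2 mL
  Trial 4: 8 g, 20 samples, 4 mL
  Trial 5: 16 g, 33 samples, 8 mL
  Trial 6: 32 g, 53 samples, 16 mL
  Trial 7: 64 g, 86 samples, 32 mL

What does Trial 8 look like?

128 g, 139 samples, 64 mL

G — ×2 each step: 1, 2, 4, 8, 16, 32, 64 → 128.
Samples — each term is the sum of the two before it: 6, 7, 13, 20, 33, 53, 86 → 139.
ML: always the previous value of the g, so 5, 1, 2, 4, 8, 16, 32 → 64.
Putting it together: 128 g, 139 samples, 64 mL.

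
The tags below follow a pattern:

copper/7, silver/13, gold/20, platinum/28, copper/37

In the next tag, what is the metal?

Metal: repeats copper → silver → gold → platinum; copper, silver, gold, platinum, copper → silver.

silver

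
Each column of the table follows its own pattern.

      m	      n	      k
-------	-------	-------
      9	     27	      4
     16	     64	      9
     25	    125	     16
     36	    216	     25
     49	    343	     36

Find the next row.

64  512  49

Column m: perfect squares: 3², 4², 5², …; 9, 16, 25, 36, 49 → 64.
Column n: 27, 64, 125, 216, 343 → 512 (perfect cubes: 3³, 4³, 5³, …).
For the column k, differences are 5, 7, 9, … (increasing by 2 each time): 4, 9, 16, 25, 36 → 49.
So the next row is 64  512  49.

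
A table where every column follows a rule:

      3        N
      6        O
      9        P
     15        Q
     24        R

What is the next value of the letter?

Letter: letters move forward 1 place in the alphabet; N, O, P, Q, R → S.

S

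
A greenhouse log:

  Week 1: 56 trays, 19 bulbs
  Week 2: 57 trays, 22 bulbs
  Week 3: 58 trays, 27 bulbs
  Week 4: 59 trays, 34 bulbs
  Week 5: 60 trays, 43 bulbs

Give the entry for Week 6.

61 trays, 54 bulbs

Trays: 56, 57, 58, 59, 60 → 61 (+1 each step).
Bulbs: differences are 3, 5, 7, … (increasing by 2 each time), so 19, 22, 27, 34, 43 → 54.
So the next row is 61 trays, 54 bulbs.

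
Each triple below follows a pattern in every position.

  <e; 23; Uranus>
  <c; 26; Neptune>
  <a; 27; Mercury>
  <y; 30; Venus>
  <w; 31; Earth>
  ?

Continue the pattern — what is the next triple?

<u; 34; Mars>

Letter: letters move back 2 places in the alphabet, wrapping A→Z, so e, c, a, y, w → u.
Second coordinate: alternating steps +3, +1, +3, +1, …; 23, 26, 27, 30, 31 → 34.
Planet: Uranus, Neptune, Mercury, Venus, Earth → Mars (runs through the planets Mercury→Neptune).
Putting it together: <u; 34; Mars>.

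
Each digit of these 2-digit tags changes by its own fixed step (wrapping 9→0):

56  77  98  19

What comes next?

30

First digit — +2 each step, mod 10: 5, 7, 9, 1 → 3.
Second digit: +1 each step, mod 10, so 6, 7, 8, 9 → 0.
Combining the parts gives 30.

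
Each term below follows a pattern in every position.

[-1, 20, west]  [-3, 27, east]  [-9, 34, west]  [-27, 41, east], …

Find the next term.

[-81, 48, west]

First value: ×3 each step; -1, -3, -9, -27 → -81.
Second value — +7 each step: 20, 27, 34, 41 → 48.
Direction goes west, east, west, east → west (alternates west ↔ east).
Putting it together: [-81, 48, west].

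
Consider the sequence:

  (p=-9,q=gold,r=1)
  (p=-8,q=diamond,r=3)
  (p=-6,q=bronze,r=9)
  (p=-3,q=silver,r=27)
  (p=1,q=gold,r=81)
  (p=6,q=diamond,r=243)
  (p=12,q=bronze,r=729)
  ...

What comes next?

(p=19,q=silver,r=2187)

P — differences are 1, 2, 3, … (increasing by 1 each time): -9, -8, -6, -3, 1, 6, 12 → 19.
Q: repeats gold → diamond → bronze → silver; gold, diamond, bronze, silver, gold, diamond, bronze → silver.
R goes 1, 3, 9, 27, 81, 243, 729 → 2187 (×3 each step).
Putting it together: (p=19,q=silver,r=2187).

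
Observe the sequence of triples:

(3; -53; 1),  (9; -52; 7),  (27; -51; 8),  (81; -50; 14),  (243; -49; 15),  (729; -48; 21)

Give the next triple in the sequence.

(2187; -47; 22)

For the first part, ×3 each step: 3, 9, 27, 81, 243, 729 → 2187.
Second part: +1 each step; -53, -52, -51, -50, -49, -48 → -47.
Third part: alternating steps +6, +1, +6, +1, …, so 1, 7, 8, 14, 15, 21 → 22.
Combining the parts gives (2187; -47; 22).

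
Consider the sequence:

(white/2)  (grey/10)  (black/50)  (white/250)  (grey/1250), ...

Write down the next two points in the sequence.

(black/6250), (white/31250)

Shade: white, grey, black, white, grey → black → white (repeats white → grey → black).
Second slot: ×5 each step; 2, 10, 50, 250, 1250 → 6250 → 31250.
So the next two points are (black/6250) and (white/31250).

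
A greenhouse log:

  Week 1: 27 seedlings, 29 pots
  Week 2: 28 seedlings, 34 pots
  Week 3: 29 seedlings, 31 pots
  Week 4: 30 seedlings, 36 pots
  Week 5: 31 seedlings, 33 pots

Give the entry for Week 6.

Seedlings: 27, 28, 29, 30, 31 → 32 (+1 each step).
Pots: alternating steps +5, −3, +5, −3, …, so 29, 34, 31, 36, 33 → 38.
So the next line is 32 seedlings, 38 pots.

32 seedlings, 38 pots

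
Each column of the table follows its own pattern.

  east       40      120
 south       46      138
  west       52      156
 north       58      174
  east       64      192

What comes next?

Direction goes east, south, west, north, east → south (repeats east → south → west → north).
Second component: +6 each step, so 40, 46, 52, 58, 64 → 70.
Third component: always 3 × the second component; 120, 138, 156, 174, 192 → 210.
Putting it together: south  70  210.

south  70  210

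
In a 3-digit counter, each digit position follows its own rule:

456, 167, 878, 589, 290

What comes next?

First digit: 4, 1, 8, 5, 2 → 9 (−3 each step, mod 10).
Second digit — +1 each step, mod 10: 5, 6, 7, 8, 9 → 0.
For the third digit, +1 each step, mod 10: 6, 7, 8, 9, 0 → 1.
Combining the parts gives 901.

901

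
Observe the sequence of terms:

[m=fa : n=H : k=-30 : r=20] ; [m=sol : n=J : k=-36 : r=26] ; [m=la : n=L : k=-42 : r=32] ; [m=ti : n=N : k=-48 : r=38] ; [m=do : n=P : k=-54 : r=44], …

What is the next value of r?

50

M: runs through the solfège scale do→ti, so fa, sol, la, ti, do → re.
For the n, letters move forward 2 places in the alphabet: H, J, L, N, P → R.
For the k, −6 each step: -30, -36, -42, -48, -54 → -60.
For the r, together with the k always sums to -10: 20, 26, 32, 38, 44 → 50.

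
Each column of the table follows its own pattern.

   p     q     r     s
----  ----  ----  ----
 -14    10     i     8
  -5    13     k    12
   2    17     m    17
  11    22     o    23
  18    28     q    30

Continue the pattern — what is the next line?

Column p: -14, -5, 2, 11, 18 → 27 (alternating steps +9, +7, +9, +7, …).
Column q: differences are 3, 4, 5, … (increasing by 1 each time), so 10, 13, 17, 22, 28 → 35.
Column r: i, k, m, o, q → s (letters move forward 2 places in the alphabet).
For the column s, differences are 4, 5, 6, … (increasing by 1 each time): 8, 12, 17, 23, 30 → 38.
Putting it together: 27  35  s  38.

27  35  s  38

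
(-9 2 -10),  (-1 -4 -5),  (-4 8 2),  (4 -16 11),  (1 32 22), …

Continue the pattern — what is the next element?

First part — alternating steps +8, −3, +8, −3, …: -9, -1, -4, 4, 1 → 9.
Second part: ×(-2) each step, so 2, -4, 8, -16, 32 → -64.
Third part: differences are 5, 7, 9, … (increasing by 2 each time), so -10, -5, 2, 11, 22 → 35.
Putting it together: (9 -64 35).

(9 -64 35)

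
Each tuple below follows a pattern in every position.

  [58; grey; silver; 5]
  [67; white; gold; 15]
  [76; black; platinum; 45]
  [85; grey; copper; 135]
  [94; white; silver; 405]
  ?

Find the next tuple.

First entry: 58, 67, 76, 85, 94 → 103 (+9 each step).
Shade: repeats grey → white → black, so grey, white, black, grey, white → black.
For the metal, repeats silver → gold → platinum → copper: silver, gold, platinum, copper, silver → gold.
Fourth entry: ×3 each step; 5, 15, 45, 135, 405 → 1215.
Combining the parts gives [103; black; gold; 1215].

[103; black; gold; 1215]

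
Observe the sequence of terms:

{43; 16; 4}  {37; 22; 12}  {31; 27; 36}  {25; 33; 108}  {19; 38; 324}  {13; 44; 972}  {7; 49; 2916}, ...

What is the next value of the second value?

Second value goes 16, 22, 27, 33, 38, 44, 49 → 55 (alternating steps +6, +5, +6, +5, …).

55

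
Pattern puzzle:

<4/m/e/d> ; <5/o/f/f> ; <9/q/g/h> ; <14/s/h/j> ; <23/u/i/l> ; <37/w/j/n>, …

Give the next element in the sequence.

<60/y/k/p>

First entry: each term is the sum of the two before it; 4, 5, 9, 14, 23, 37 → 60.
For the first letter, letters move forward 2 places in the alphabet: m, o, q, s, u, w → y.
Second letter goes e, f, g, h, i, j → k (letters move forward 1 place in the alphabet).
Third letter: d, f, h, j, l, n → p (letters move forward 2 places in the alphabet).
Putting it together: <60/y/k/p>.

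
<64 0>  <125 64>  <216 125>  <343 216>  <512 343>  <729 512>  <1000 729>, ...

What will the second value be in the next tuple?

1000

First value: 64, 125, 216, 343, 512, 729, 1000 → 1331 (perfect cubes: 4³, 5³, 6³, …).
Second value: 0, 64, 125, 216, 343, 512, 729 → 1000 (always the previous value of the first value).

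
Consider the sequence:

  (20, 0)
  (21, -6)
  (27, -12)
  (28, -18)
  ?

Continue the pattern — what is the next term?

For the first entry, alternating steps +1, +6, +1, +6, …: 20, 21, 27, 28 → 34.
Second entry goes 0, -6, -12, -18 → -24 (−6 each step).
Putting it together: (34, -24).

(34, -24)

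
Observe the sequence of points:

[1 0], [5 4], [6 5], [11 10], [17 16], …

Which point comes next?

[28 27]

First part: 1, 5, 6, 11, 17 → 28 (each term is the sum of the two before it).
Second part: always 1 less than the first part; 0, 4, 5, 10, 16 → 27.
So the next point is [28 27].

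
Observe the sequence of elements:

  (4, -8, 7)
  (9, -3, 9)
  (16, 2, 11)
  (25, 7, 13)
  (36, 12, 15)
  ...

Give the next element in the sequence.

For the first value, perfect squares: 2², 3², 4², …: 4, 9, 16, 25, 36 → 49.
For the second value, +5 each step: -8, -3, 2, 7, 12 → 17.
Third value — +2 each step: 7, 9, 11, 13, 15 → 17.
Putting it together: (49, 17, 17).

(49, 17, 17)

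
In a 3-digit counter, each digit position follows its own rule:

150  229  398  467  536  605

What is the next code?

First digit: 1, 2, 3, 4, 5, 6 → 7 (+1 each step, mod 10).
Second digit — −3 each step, mod 10: 5, 2, 9, 6, 3, 0 → 7.
Third digit — −1 each step, mod 10: 0, 9, 8, 7, 6, 5 → 4.
Putting it together: 774.

774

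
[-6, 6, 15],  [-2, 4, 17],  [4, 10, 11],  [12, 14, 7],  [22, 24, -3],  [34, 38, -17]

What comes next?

[48, 62, -41]

First value — differences are 4, 6, 8, … (increasing by 2 each time): -6, -2, 4, 12, 22, 34 → 48.
Second value — each term is the sum of the two before it: 6, 4, 10, 14, 24, 38 → 62.
Third value goes 15, 17, 11, 7, -3, -17 → -41 (together with the second value always sums to 21).
So the next tuple is [48, 62, -41].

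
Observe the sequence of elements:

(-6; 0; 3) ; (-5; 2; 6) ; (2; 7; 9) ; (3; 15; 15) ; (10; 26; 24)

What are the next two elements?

First component: alternating steps +1, +7, +1, +7, …, so -6, -5, 2, 3, 10 → 11 → 18.
Second component — differences are 2, 5, 8, … (increasing by 3 each time): 0, 2, 7, 15, 26 → 40 → 57.
Third component: each term is the sum of the two before it, so 3, 6, 9, 15, 24 → 39 → 63.
Putting the parts together: (11; 40; 39) and then (18; 57; 63).

(11; 40; 39), (18; 57; 63)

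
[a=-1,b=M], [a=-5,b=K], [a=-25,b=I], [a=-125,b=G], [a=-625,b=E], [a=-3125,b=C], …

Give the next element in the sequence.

For the a, ×5 each step: -1, -5, -25, -125, -625, -3125 → -15625.
B: letters move back 2 places in the alphabet; M, K, I, G, E, C → A.
So the next element is [a=-15625,b=A].

[a=-15625,b=A]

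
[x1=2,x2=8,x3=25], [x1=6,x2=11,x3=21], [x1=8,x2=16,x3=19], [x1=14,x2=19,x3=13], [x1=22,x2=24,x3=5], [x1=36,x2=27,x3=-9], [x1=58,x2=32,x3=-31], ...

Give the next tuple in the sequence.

[x1=94,x2=35,x3=-67]

X1: each term is the sum of the two before it, so 2, 6, 8, 14, 22, 36, 58 → 94.
X2 — alternating steps +3, +5, +3, +5, …: 8, 11, 16, 19, 24, 27, 32 → 35.
X3 goes 25, 21, 19, 13, 5, -9, -31 → -67 (together with the x1 always sums to 27).
So the next tuple is [x1=94,x2=35,x3=-67].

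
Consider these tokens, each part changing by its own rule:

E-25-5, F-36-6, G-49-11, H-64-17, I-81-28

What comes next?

Letter: E, F, G, H, I → J (letters move forward 1 place in the alphabet).
Second component goes 25, 36, 49, 64, 81 → 100 (perfect squares: 5², 6², 7², …).
For the third component, each term is the sum of the two before it: 5, 6, 11, 17, 28 → 45.
Combining the parts gives J-100-45.

J-100-45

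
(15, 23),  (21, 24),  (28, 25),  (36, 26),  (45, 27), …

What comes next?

First slot: differences are 6, 7, 8, … (increasing by 1 each time); 15, 21, 28, 36, 45 → 55.
For the second slot, +1 each step: 23, 24, 25, 26, 27 → 28.
Combining the parts gives (55, 28).

(55, 28)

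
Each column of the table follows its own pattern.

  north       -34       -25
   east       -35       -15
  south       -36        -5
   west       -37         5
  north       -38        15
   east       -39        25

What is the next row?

Direction: repeats north → east → south → west, so north, east, south, west, north, east → south.
Second component — −1 each step: -34, -35, -36, -37, -38, -39 → -40.
Third component goes -25, -15, -5, 5, 15, 25 → 35 (+10 each step).
Combining the parts gives south  -40  35.

south  -40  35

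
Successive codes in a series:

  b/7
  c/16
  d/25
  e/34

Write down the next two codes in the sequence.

Letter: letters move forward 1 place in the alphabet, so b, c, d, e → f → g.
Second component goes 7, 16, 25, 34 → 43 → 52 (+9 each step).
Putting the parts together: f/43 and then g/52.

f/43, g/52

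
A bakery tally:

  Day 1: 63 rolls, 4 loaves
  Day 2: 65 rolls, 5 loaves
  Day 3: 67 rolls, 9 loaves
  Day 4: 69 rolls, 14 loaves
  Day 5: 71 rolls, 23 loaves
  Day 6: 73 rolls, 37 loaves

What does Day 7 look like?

75 rolls, 60 loaves

Rolls goes 63, 65, 67, 69, 71, 73 → 75 (+2 each step).
Loaves: each term is the sum of the two before it; 4, 5, 9, 14, 23, 37 → 60.
Combining the parts gives 75 rolls, 60 loaves.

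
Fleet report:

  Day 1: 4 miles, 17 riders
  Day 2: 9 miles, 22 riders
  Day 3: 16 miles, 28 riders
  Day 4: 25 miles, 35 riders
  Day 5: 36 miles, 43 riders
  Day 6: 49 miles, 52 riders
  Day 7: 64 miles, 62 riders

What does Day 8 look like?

Miles: perfect squares: 2², 3², 4², …; 4, 9, 16, 25, 36, 49, 64 → 81.
For the riders, differences are 5, 6, 7, … (increasing by 1 each time): 17, 22, 28, 35, 43, 52, 62 → 73.
Combining the parts gives 81 miles, 73 riders.

81 miles, 73 riders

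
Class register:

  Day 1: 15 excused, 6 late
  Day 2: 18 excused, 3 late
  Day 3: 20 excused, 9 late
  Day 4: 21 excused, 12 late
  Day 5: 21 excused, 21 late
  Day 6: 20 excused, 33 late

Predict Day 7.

18 excused, 54 late

Excused: differences are 3, 2, 1, … (decreasing by 1 each time), so 15, 18, 20, 21, 21, 20 → 18.
Late goes 6, 3, 9, 12, 21, 33 → 54 (each term is the sum of the two before it).
Combining the parts gives 18 excused, 54 late.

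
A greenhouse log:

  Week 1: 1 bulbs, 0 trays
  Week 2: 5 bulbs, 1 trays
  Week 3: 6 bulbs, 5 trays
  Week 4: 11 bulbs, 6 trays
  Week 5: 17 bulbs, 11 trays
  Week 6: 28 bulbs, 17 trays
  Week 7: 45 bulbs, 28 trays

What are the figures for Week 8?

Bulbs: each term is the sum of the two before it; 1, 5, 6, 11, 17, 28, 45 → 73.
Trays: 0, 1, 5, 6, 11, 17, 28 → 45 (always the previous value of the bulbs).
So the next line is 73 bulbs, 45 trays.

73 bulbs, 45 trays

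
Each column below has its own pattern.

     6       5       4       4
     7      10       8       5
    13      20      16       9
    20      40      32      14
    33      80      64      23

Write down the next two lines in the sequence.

First component: each term is the sum of the two before it; 6, 7, 13, 20, 33 → 53 → 86.
Second component: ×2 each step, so 5, 10, 20, 40, 80 → 160 → 320.
For the third component, ×2 each step: 4, 8, 16, 32, 64 → 128 → 256.
Fourth component: 4, 5, 9, 14, 23 → 37 → 60 (each term is the sum of the two before it).
So the next two lines are 53  160  128  37 and 86  320  256  60.

53  160  128  37; 86  320  256  60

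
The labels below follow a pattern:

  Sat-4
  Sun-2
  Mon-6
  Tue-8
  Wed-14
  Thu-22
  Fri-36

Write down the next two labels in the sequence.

Sat-58 then Sun-94

Day: runs through the weekdays Mon→Sun; Sat, Sun, Mon, Tue, Wed, Thu, Fri → Sat → Sun.
Second component: each term is the sum of the two before it; 4, 2, 6, 8, 14, 22, 36 → 58 → 94.
So the next two labels are Sat-58 and Sun-94.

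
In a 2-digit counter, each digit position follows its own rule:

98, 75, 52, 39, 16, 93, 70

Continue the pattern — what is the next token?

First digit: 9, 7, 5, 3, 1, 9, 7 → 5 (−2 each step, mod 10).
Second digit goes 8, 5, 2, 9, 6, 3, 0 → 7 (−3 each step, mod 10).
So the next token is 57.

57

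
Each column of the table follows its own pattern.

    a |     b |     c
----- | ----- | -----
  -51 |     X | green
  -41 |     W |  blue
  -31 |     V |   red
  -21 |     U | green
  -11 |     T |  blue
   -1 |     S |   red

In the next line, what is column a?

9

Column a: +10 each step; -51, -41, -31, -21, -11, -1 → 9.
Column b — letters move back 1 place in the alphabet: X, W, V, U, T, S → R.
For the column c, repeats green → blue → red: green, blue, red, green, blue, red → green.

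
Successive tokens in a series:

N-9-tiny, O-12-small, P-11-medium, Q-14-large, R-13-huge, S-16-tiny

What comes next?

Letter: letters move forward 1 place in the alphabet, so N, O, P, Q, R, S → T.
Second component: 9, 12, 11, 14, 13, 16 → 15 (alternating steps +3, −1, +3, −1, …).
Size goes tiny, small, medium, large, huge, tiny → small (repeats tiny → small → medium → large → huge).
Combining the parts gives T-15-small.

T-15-small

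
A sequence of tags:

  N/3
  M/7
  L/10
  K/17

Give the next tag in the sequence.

J/27

Letter: N, M, L, K → J (letters move back 1 place in the alphabet).
Second component goes 3, 7, 10, 17 → 27 (each term is the sum of the two before it).
Putting it together: J/27.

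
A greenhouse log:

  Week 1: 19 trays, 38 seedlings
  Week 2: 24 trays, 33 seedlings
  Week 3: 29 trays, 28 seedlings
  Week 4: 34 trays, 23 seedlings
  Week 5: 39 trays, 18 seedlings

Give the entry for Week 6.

Trays — +5 each step: 19, 24, 29, 34, 39 → 44.
Seedlings — together with the trays always sums to 57: 38, 33, 28, 23, 18 → 13.
Combining the parts gives 44 trays, 13 seedlings.

44 trays, 13 seedlings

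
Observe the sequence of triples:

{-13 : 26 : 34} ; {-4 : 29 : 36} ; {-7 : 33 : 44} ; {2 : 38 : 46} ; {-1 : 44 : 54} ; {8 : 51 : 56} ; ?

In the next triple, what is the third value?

Third value goes 34, 36, 44, 46, 54, 56 → 64 (alternating steps +2, +8, +2, +8, …).

64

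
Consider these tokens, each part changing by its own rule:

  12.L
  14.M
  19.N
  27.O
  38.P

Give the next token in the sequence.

For the first component, differences are 2, 5, 8, … (increasing by 3 each time): 12, 14, 19, 27, 38 → 52.
Letter goes L, M, N, O, P → Q (letters move forward 1 place in the alphabet).
Putting it together: 52.Q.

52.Q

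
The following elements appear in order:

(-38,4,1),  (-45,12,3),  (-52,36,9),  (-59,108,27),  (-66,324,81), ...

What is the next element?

(-73,972,243)

First slot goes -38, -45, -52, -59, -66 → -73 (−7 each step).
Second slot: ×3 each step; 4, 12, 36, 108, 324 → 972.
Third slot: 1, 3, 9, 27, 81 → 243 (×3 each step).
So the next element is (-73,972,243).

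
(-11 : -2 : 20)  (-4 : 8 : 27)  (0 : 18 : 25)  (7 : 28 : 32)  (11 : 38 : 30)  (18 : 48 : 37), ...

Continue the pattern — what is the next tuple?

First slot: alternating steps +7, +4, +7, +4, …, so -11, -4, 0, 7, 11, 18 → 22.
For the second slot, +10 each step: -2, 8, 18, 28, 38, 48 → 58.
Third slot: alternating steps +7, −2, +7, −2, …, so 20, 27, 25, 32, 30, 37 → 35.
Combining the parts gives (22 : 58 : 35).

(22 : 58 : 35)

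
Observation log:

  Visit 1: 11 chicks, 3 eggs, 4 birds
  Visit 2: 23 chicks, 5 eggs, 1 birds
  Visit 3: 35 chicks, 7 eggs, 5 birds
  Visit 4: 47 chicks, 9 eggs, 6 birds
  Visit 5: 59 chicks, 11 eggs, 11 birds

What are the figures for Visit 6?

Chicks goes 11, 23, 35, 47, 59 → 71 (+12 each step).
Eggs goes 3, 5, 7, 9, 11 → 13 (+2 each step).
Birds goes 4, 1, 5, 6, 11 → 17 (each term is the sum of the two before it).
So the next line is 71 chicks, 13 eggs, 17 birds.

71 chicks, 13 eggs, 17 birds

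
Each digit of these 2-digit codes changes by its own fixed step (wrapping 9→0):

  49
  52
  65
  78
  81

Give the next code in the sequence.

94

For the first digit, +1 each step, mod 10: 4, 5, 6, 7, 8 → 9.
Second digit goes 9, 2, 5, 8, 1 → 4 (+3 each step, mod 10).
So the next code is 94.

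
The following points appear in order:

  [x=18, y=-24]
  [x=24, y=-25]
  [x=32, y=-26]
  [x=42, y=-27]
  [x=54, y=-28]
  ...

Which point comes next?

X: differences are 6, 8, 10, … (increasing by 2 each time), so 18, 24, 32, 42, 54 → 68.
Y: −1 each step, so -24, -25, -26, -27, -28 → -29.
So the next point is [x=68, y=-29].

[x=68, y=-29]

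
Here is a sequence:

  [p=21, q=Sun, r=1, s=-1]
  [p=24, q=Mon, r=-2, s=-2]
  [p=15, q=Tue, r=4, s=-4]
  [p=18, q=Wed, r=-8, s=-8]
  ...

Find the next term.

[p=9, q=Thu, r=16, s=-16]

P goes 21, 24, 15, 18 → 9 (alternating steps +3, −9, +3, −9, …).
Q: runs through the weekdays Mon→Sun; Sun, Mon, Tue, Wed → Thu.
For the r, ×(-2) each step: 1, -2, 4, -8 → 16.
S: -1, -2, -4, -8 → -16 (×2 each step).
So the next term is [p=9, q=Thu, r=16, s=-16].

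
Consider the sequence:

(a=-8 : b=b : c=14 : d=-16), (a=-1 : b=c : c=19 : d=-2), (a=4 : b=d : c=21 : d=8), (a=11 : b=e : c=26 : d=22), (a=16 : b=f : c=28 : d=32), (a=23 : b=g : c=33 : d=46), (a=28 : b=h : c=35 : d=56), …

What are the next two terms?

(a=35 : b=i : c=40 : d=70), (a=40 : b=j : c=42 : d=80)

A — alternating steps +7, +5, +7, +5, …: -8, -1, 4, 11, 16, 23, 28 → 35 → 40.
B: b, c, d, e, f, g, h → i → j (letters move forward 1 place in the alphabet).
C goes 14, 19, 21, 26, 28, 33, 35 → 40 → 42 (alternating steps +5, +2, +5, +2, …).
D: -16, -2, 8, 22, 32, 46, 56 → 70 → 80 (always 2 × the a).
Putting the parts together: (a=35 : b=i : c=40 : d=70) and then (a=40 : b=j : c=42 : d=80).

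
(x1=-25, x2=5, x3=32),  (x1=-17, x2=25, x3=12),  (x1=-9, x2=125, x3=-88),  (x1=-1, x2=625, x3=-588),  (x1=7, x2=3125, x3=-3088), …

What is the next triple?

(x1=15, x2=15625, x3=-15588)

X1 goes -25, -17, -9, -1, 7 → 15 (+8 each step).
X2 goes 5, 25, 125, 625, 3125 → 15625 (×5 each step).
X3 goes 32, 12, -88, -588, -3088 → -15588 (together with the x2 always sums to 37).
Combining the parts gives (x1=15, x2=15625, x3=-15588).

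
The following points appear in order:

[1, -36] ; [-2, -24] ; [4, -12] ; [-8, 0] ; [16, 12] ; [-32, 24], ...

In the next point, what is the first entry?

64

First entry — ×(-2) each step: 1, -2, 4, -8, 16, -32 → 64.
Second entry: -36, -24, -12, 0, 12, 24 → 36 (+12 each step).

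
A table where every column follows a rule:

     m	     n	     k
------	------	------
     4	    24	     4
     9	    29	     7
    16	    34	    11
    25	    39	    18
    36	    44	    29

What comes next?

Column m: perfect squares: 2², 3², 4², …, so 4, 9, 16, 25, 36 → 49.
For the column n, +5 each step: 24, 29, 34, 39, 44 → 49.
For the column k, each term is the sum of the two before it: 4, 7, 11, 18, 29 → 47.
Combining the parts gives 49  49  47.

49  49  47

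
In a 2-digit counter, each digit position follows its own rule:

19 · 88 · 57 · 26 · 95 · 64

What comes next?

First digit: −3 each step, mod 10; 1, 8, 5, 2, 9, 6 → 3.
Second digit: −1 each step, mod 10; 9, 8, 7, 6, 5, 4 → 3.
So the next code is 33.

33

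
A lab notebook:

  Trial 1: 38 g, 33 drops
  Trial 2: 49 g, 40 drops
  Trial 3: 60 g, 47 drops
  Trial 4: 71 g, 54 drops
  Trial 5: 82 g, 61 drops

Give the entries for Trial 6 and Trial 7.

G — +11 each step: 38, 49, 60, 71, 82 → 93 → 104.
Drops: 33, 40, 47, 54, 61 → 68 → 75 (+7 each step).
Putting the parts together: 93 g, 68 drops and then 104 g, 75 drops.

93 g, 68 drops; 104 g, 75 drops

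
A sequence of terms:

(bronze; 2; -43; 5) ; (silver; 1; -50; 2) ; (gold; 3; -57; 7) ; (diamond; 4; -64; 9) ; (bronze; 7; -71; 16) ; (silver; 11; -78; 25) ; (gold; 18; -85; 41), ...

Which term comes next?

(diamond; 29; -92; 66)

For the rank, repeats bronze → silver → gold → diamond: bronze, silver, gold, diamond, bronze, silver, gold → diamond.
Second component: 2, 1, 3, 4, 7, 11, 18 → 29 (each term is the sum of the two before it).
For the third component, −7 each step: -43, -50, -57, -64, -71, -78, -85 → -92.
Fourth component goes 5, 2, 7, 9, 16, 25, 41 → 66 (each term is the sum of the two before it).
So the next term is (diamond; 29; -92; 66).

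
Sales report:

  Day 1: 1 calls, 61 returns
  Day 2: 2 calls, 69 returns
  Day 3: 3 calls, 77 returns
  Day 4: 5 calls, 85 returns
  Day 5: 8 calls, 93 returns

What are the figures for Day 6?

Calls goes 1, 2, 3, 5, 8 → 13 (each term is the sum of the two before it).
Returns: +8 each step, so 61, 69, 77, 85, 93 → 101.
Putting it together: 13 calls, 101 returns.

13 calls, 101 returns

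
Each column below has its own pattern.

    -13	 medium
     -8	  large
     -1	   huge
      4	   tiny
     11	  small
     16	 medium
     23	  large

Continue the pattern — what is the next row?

First component goes -13, -8, -1, 4, 11, 16, 23 → 28 (alternating steps +5, +7, +5, +7, …).
Size: repeats medium → large → huge → tiny → small, so medium, large, huge, tiny, small, medium, large → huge.
Putting it together: 28  huge.

28  huge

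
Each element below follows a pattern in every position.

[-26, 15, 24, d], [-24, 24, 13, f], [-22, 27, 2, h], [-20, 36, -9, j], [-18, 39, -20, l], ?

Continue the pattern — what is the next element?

For the first part, +2 each step: -26, -24, -22, -20, -18 → -16.
Second part: alternating steps +9, +3, +9, +3, …, so 15, 24, 27, 36, 39 → 48.
Third part goes 24, 13, 2, -9, -20 → -31 (−11 each step).
Letter: letters move forward 2 places in the alphabet; d, f, h, j, l → n.
Combining the parts gives [-16, 48, -31, n].

[-16, 48, -31, n]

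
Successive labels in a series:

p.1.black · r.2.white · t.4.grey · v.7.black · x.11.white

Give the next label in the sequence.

Letter: letters move forward 2 places in the alphabet, so p, r, t, v, x → z.
For the second component, differences are 1, 2, 3, … (increasing by 1 each time): 1, 2, 4, 7, 11 → 16.
Shade — repeats black → white → grey: black, white, grey, black, white → grey.
Putting it together: z.16.grey.

z.16.grey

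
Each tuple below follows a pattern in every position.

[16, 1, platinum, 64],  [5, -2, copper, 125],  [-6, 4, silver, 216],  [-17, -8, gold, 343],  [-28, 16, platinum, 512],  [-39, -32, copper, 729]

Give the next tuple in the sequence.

[-50, 64, silver, 1000]

First part: −11 each step; 16, 5, -6, -17, -28, -39 → -50.
For the second part, ×(-2) each step: 1, -2, 4, -8, 16, -32 → 64.
Metal: repeats platinum → copper → silver → gold; platinum, copper, silver, gold, platinum, copper → silver.
For the fourth part, perfect cubes: 4³, 5³, 6³, …: 64, 125, 216, 343, 512, 729 → 1000.
So the next tuple is [-50, 64, silver, 1000].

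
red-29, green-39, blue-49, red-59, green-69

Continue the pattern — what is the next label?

Colour — repeats red → green → blue: red, green, blue, red, green → blue.
Second component goes 29, 39, 49, 59, 69 → 79 (+10 each step).
Putting it together: blue-79.

blue-79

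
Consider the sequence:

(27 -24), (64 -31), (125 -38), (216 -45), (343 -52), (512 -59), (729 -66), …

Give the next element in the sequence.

First component: 27, 64, 125, 216, 343, 512, 729 → 1000 (perfect cubes: 3³, 4³, 5³, …).
Second component: -24, -31, -38, -45, -52, -59, -66 → -73 (−7 each step).
So the next element is (1000 -73).

(1000 -73)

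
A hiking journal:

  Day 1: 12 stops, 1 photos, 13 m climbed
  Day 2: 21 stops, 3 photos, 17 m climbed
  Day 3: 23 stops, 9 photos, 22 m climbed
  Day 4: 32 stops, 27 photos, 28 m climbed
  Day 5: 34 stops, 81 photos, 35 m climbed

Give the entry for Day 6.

Stops: alternating steps +9, +2, +9, +2, …, so 12, 21, 23, 32, 34 → 43.
Photos: ×3 each step, so 1, 3, 9, 27, 81 → 243.
M climbed: 13, 17, 22, 28, 35 → 43 (differences are 4, 5, 6, … (increasing by 1 each time)).
Combining the parts gives 43 stops, 243 photos, 43 m climbed.

43 stops, 243 photos, 43 m climbed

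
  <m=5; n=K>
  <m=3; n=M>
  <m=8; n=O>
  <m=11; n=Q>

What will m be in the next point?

For the m, each term is the sum of the two before it: 5, 3, 8, 11 → 19.

19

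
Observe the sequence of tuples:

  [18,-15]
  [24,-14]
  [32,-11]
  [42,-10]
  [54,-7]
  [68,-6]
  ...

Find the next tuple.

[84,-3]

First entry — differences are 6, 8, 10, … (increasing by 2 each time): 18, 24, 32, 42, 54, 68 → 84.
Second entry: -15, -14, -11, -10, -7, -6 → -3 (alternating steps +1, +3, +1, +3, …).
Combining the parts gives [84,-3].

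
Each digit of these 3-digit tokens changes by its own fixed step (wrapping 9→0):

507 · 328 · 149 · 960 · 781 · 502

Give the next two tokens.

323, 144

First digit: 5, 3, 1, 9, 7, 5 → 3 → 1 (−2 each step, mod 10).
Second digit: +2 each step, mod 10, so 0, 2, 4, 6, 8, 0 → 2 → 4.
Third digit: 7, 8, 9, 0, 1, 2 → 3 → 4 (+1 each step, mod 10).
Putting the parts together: 323 and then 144.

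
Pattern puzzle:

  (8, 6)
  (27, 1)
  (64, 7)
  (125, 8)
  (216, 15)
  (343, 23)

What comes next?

For the first value, perfect cubes: 2³, 3³, 4³, …: 8, 27, 64, 125, 216, 343 → 512.
Second value goes 6, 1, 7, 8, 15, 23 → 38 (each term is the sum of the two before it).
Combining the parts gives (512, 38).

(512, 38)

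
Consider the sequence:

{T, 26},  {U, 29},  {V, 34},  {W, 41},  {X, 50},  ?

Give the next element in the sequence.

Letter: T, U, V, W, X → Y (letters move forward 1 place in the alphabet).
Second part: differences are 3, 5, 7, … (increasing by 2 each time), so 26, 29, 34, 41, 50 → 61.
Combining the parts gives {Y, 61}.

{Y, 61}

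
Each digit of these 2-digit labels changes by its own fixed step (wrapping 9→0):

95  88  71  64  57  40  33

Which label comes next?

26

For the first digit, −1 each step, mod 10: 9, 8, 7, 6, 5, 4, 3 → 2.
Second digit: 5, 8, 1, 4, 7, 0, 3 → 6 (+3 each step, mod 10).
Putting it together: 26.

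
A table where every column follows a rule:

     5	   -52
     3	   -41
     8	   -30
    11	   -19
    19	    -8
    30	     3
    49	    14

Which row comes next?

For the first component, each term is the sum of the two before it: 5, 3, 8, 11, 19, 30, 49 → 79.
Second component: +11 each step, so -52, -41, -30, -19, -8, 3, 14 → 25.
Combining the parts gives 79  25.

79  25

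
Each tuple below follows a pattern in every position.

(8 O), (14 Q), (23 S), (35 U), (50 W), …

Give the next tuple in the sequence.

(68 Y)

First slot: differences are 6, 9, 12, … (increasing by 3 each time), so 8, 14, 23, 35, 50 → 68.
Letter: letters move forward 2 places in the alphabet, so O, Q, S, U, W → Y.
Combining the parts gives (68 Y).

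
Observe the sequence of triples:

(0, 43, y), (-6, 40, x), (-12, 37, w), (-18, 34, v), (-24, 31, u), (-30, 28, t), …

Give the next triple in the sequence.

First part: −6 each step; 0, -6, -12, -18, -24, -30 → -36.
Second part goes 43, 40, 37, 34, 31, 28 → 25 (−3 each step).
Letter: letters move back 1 place in the alphabet, so y, x, w, v, u, t → s.
Putting it together: (-36, 25, s).

(-36, 25, s)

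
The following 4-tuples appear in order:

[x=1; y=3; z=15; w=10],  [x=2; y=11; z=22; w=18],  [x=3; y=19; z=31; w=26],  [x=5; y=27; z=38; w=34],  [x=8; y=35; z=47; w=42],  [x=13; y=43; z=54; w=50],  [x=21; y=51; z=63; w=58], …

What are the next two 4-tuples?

X: each term is the sum of the two before it, so 1, 2, 3, 5, 8, 13, 21 → 34 → 55.
Y goes 3, 11, 19, 27, 35, 43, 51 → 59 → 67 (+8 each step).
Z — alternating steps +7, +9, +7, +9, …: 15, 22, 31, 38, 47, 54, 63 → 70 → 79.
W: 10, 18, 26, 34, 42, 50, 58 → 66 → 74 (always 7 more than the y).
So the next two 4-tuples are [x=34; y=59; z=70; w=66] and [x=55; y=67; z=79; w=74].

[x=34; y=59; z=70; w=66], [x=55; y=67; z=79; w=74]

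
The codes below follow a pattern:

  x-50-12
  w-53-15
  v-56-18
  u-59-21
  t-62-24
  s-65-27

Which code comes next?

For the letter, letters move back 1 place in the alphabet: x, w, v, u, t, s → r.
Second component: +3 each step, so 50, 53, 56, 59, 62, 65 → 68.
Third component: 12, 15, 18, 21, 24, 27 → 30 (+3 each step).
Combining the parts gives r-68-30.

r-68-30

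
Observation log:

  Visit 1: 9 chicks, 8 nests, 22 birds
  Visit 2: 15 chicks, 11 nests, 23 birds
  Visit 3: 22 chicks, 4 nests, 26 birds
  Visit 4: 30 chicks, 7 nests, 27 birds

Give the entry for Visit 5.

39 chicks, 0 nests, 30 birds

Chicks: 9, 15, 22, 30 → 39 (differences are 6, 7, 8, … (increasing by 1 each time)).
For the nests, alternating steps +3, −7, +3, −7, …: 8, 11, 4, 7 → 0.
Birds: alternating steps +1, +3, +1, +3, …, so 22, 23, 26, 27 → 30.
Putting it together: 39 chicks, 0 nests, 30 birds.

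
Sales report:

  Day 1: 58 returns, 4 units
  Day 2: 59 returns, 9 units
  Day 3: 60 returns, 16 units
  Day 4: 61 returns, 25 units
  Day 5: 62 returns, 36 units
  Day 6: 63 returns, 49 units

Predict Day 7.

64 returns, 64 units

Returns — +1 each step: 58, 59, 60, 61, 62, 63 → 64.
Units goes 4, 9, 16, 25, 36, 49 → 64 (perfect squares: 2², 3², 4², …).
Putting it together: 64 returns, 64 units.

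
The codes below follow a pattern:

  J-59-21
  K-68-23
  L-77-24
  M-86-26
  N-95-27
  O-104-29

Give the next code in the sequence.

For the letter, letters move forward 1 place in the alphabet: J, K, L, M, N, O → P.
Second component — +9 each step: 59, 68, 77, 86, 95, 104 → 113.
Third component: 21, 23, 24, 26, 27, 29 → 30 (alternating steps +2, +1, +2, +1, …).
Putting it together: P-113-30.

P-113-30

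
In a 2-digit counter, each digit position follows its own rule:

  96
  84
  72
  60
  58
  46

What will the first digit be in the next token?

3

First digit: 9, 8, 7, 6, 5, 4 → 3 (−1 each step, mod 10).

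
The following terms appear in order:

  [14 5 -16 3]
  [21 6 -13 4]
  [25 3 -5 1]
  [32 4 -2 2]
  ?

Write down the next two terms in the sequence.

For the first value, alternating steps +7, +4, +7, +4, …: 14, 21, 25, 32 → 36 → 43.
For the second value, alternating steps +1, −3, +1, −3, …: 5, 6, 3, 4 → 1 → 2.
For the third value, alternating steps +3, +8, +3, +8, …: -16, -13, -5, -2 → 6 → 9.
Fourth value: always 2 less than the second value, so 3, 4, 1, 2 → -1 → 0.
Putting the parts together: [36 1 6 -1] and then [43 2 9 0].

[36 1 6 -1], [43 2 9 0]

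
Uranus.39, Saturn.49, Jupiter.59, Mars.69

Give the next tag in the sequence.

Earth.79

Planet: Uranus, Saturn, Jupiter, Mars → Earth (runs backward through the planets Mercury→Neptune).
Second component: 39, 49, 59, 69 → 79 (+10 each step).
So the next tag is Earth.79.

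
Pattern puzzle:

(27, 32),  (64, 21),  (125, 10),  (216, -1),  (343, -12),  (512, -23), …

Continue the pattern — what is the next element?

(729, -34)

First entry: perfect cubes: 3³, 4³, 5³, …; 27, 64, 125, 216, 343, 512 → 729.
Second entry: −11 each step; 32, 21, 10, -1, -12, -23 → -34.
Combining the parts gives (729, -34).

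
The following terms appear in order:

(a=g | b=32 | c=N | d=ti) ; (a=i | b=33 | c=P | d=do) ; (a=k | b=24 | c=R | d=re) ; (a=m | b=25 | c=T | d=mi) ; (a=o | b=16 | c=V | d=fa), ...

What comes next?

For the a, letters move forward 2 places in the alphabet: g, i, k, m, o → q.
B: alternating steps +1, −9, +1, −9, …, so 32, 33, 24, 25, 16 → 17.
C — letters move forward 2 places in the alphabet: N, P, R, T, V → X.
D: runs through the solfège scale do→ti, so ti, do, re, mi, fa → sol.
Combining the parts gives (a=q | b=17 | c=X | d=sol).

(a=q | b=17 | c=X | d=sol)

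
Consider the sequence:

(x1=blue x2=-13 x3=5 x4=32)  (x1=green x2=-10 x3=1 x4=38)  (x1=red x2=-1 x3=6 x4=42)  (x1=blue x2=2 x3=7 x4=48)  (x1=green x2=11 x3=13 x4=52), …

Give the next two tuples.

(x1=red x2=14 x3=20 x4=58), (x1=blue x2=23 x3=33 x4=62)

X1 — repeats blue → green → red: blue, green, red, blue, green → red → blue.
X2: alternating steps +3, +9, +3, +9, …; -13, -10, -1, 2, 11 → 14 → 23.
X3: each term is the sum of the two before it, so 5, 1, 6, 7, 13 → 20 → 33.
X4: alternating steps +6, +4, +6, +4, …, so 32, 38, 42, 48, 52 → 58 → 62.
Putting the parts together: (x1=red x2=14 x3=20 x4=58) and then (x1=blue x2=23 x3=33 x4=62).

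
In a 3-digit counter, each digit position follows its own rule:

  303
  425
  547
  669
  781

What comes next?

First digit: +1 each step, mod 10; 3, 4, 5, 6, 7 → 8.
Second digit: 0, 2, 4, 6, 8 → 0 (+2 each step, mod 10).
Third digit goes 3, 5, 7, 9, 1 → 3 (+2 each step, mod 10).
Putting it together: 803.

803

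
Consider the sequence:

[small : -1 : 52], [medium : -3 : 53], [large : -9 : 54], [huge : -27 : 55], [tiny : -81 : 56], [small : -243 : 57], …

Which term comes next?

[medium : -729 : 58]

Size: small, medium, large, huge, tiny, small → medium (repeats small → medium → large → huge → tiny).
Second coordinate: ×3 each step; -1, -3, -9, -27, -81, -243 → -729.
Third coordinate: +1 each step, so 52, 53, 54, 55, 56, 57 → 58.
Putting it together: [medium : -729 : 58].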